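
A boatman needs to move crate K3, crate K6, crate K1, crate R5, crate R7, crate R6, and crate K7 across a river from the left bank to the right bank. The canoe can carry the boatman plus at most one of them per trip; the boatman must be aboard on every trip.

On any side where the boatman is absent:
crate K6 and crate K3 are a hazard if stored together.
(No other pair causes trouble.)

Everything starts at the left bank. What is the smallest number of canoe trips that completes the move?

13

Counting alone: the boatman can take at most 1 across per trip to the right bank, so moving all 7 needs at least 7 loaded trips out, with a return between consecutive ones — at least 13 crossings.
The plan below uses exactly 13 crossings, so it is optimal:
1. Boatman goes to the right bank with crate K3.  [the left bank: crate K1, crate K6, crate K7, crate R5, crate R6, crate R7 | the right bank: crate K3]
2. Boatman goes back to the left bank alone.  [the left bank: crate K1, crate K6, crate K7, crate R5, crate R6, crate R7 | the right bank: crate K3]
3. Boatman goes to the right bank with crate K1.  [the left bank: crate K6, crate K7, crate R5, crate R6, crate R7 | the right bank: crate K1, crate K3]
4. Boatman goes back to the left bank alone.  [the left bank: crate K6, crate K7, crate R5, crate R6, crate R7 | the right bank: crate K1, crate K3]
5. Boatman goes to the right bank with crate R5.  [the left bank: crate K6, crate K7, crate R6, crate R7 | the right bank: crate K1, crate K3, crate R5]
6. Boatman goes back to the left bank alone.  [the left bank: crate K6, crate K7, crate R6, crate R7 | the right bank: crate K1, crate K3, crate R5]
7. Boatman goes to the right bank with crate R7.  [the left bank: crate K6, crate K7, crate R6 | the right bank: crate K1, crate K3, crate R5, crate R7]
8. Boatman goes back to the left bank alone.  [the left bank: crate K6, crate K7, crate R6 | the right bank: crate K1, crate K3, crate R5, crate R7]
9. Boatman goes to the right bank with crate R6.  [the left bank: crate K6, crate K7 | the right bank: crate K1, crate K3, crate R5, crate R6, crate R7]
10. Boatman goes back to the left bank alone.  [the left bank: crate K6, crate K7 | the right bank: crate K1, crate K3, crate R5, crate R6, crate R7]
11. Boatman goes to the right bank with crate K7.  [the left bank: crate K6 | the right bank: crate K1, crate K3, crate K7, crate R5, crate R6, crate R7]
12. Boatman goes back to the left bank alone.  [the left bank: crate K6 | the right bank: crate K1, crate K3, crate K7, crate R5, crate R6, crate R7]
13. Boatman goes to the right bank with crate K6.  [the left bank: — | the right bank: crate K1, crate K3, crate K6, crate K7, crate R5, crate R6, crate R7]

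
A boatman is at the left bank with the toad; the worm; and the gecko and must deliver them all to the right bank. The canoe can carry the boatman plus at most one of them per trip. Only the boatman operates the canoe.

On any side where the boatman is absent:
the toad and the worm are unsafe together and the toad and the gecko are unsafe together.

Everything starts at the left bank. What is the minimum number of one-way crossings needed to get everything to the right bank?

Counting alone: the boatman can take at most 1 across per trip to the right bank, so moving all 3 needs at least 3 loaded trips out, with a return between consecutive ones — at least 5 crossings.
The safety rule pushes this higher. Following every safe sequence of crossings, the most of the 3 that can be at the right bank as the canoe arrives there on crossing 5 is 2 — never all 3.
So no plan with fewer than 7 crossings exists, and this one achieves 7:
1. Boatman goes to the right bank with the toad.  [the left bank: the gecko, the worm | the right bank: the toad]
2. Boatman goes back to the left bank alone.  [the left bank: the gecko, the worm | the right bank: the toad]
3. Boatman goes to the right bank with the worm.  [the left bank: the gecko | the right bank: the toad, the worm]
4. Boatman goes back to the left bank with the toad.  [the left bank: the gecko, the toad | the right bank: the worm]
5. Boatman goes to the right bank with the gecko.  [the left bank: the toad | the right bank: the gecko, the worm]
6. Boatman goes back to the left bank alone.  [the left bank: the toad | the right bank: the gecko, the worm]
7. Boatman goes to the right bank with the toad.  [the left bank: — | the right bank: the gecko, the toad, the worm]

7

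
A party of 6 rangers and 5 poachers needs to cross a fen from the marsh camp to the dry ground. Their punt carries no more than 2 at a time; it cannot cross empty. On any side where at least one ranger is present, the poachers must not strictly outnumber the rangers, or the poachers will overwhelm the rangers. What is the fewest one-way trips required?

19

Counting alone: each trip to the dry ground takes at most 2 across and each return brings at least 1 back, so after t trips out (and t−1 returns) at most 2t − (t−1) of the 11 are across; that first reaches 11 at t = 10, so at least 19 crossings are needed.
The plan below uses exactly 19 crossings, so it is optimal:
1. 2 poachers → the dry ground.  (the marsh camp: 6R 3P; the dry ground: 0R 2P)
2. 1 poacher ← the marsh camp.  (the marsh camp: 6R 4P; the dry ground: 0R 1P)
3. 2 poachers → the dry ground.  (the marsh camp: 6R 2P; the dry ground: 0R 3P)
4. 1 poacher ← the marsh camp.  (the marsh camp: 6R 3P; the dry ground: 0R 2P)
5. 2 rangers → the dry ground.  (the marsh camp: 4R 3P; the dry ground: 2R 2P)
6. 1 poacher ← the marsh camp.  (the marsh camp: 4R 4P; the dry ground: 2R 1P)
7. 1 ranger and 1 poacher → the dry ground.  (the marsh camp: 3R 3P; the dry ground: 3R 2P)
8. 1 ranger ← the marsh camp.  (the marsh camp: 4R 3P; the dry ground: 2R 2P)
9. 1 ranger and 1 poacher → the dry ground.  (the marsh camp: 3R 2P; the dry ground: 3R 3P)
10. 1 poacher ← the marsh camp.  (the marsh camp: 3R 3P; the dry ground: 3R 2P)
11. 1 ranger and 1 poacher → the dry ground.  (the marsh camp: 2R 2P; the dry ground: 4R 3P)
12. 1 ranger ← the marsh camp.  (the marsh camp: 3R 2P; the dry ground: 3R 3P)
13. 1 ranger and 1 poacher → the dry ground.  (the marsh camp: 2R 1P; the dry ground: 4R 4P)
14. 1 poacher ← the marsh camp.  (the marsh camp: 2R 2P; the dry ground: 4R 3P)
15. 1 ranger and 1 poacher → the dry ground.  (the marsh camp: 1R 1P; the dry ground: 5R 4P)
16. 1 ranger ← the marsh camp.  (the marsh camp: 2R 1P; the dry ground: 4R 4P)
17. 1 ranger and 1 poacher → the dry ground.  (the marsh camp: 1R 0P; the dry ground: 5R 5P)
18. 1 poacher ← the marsh camp.  (the marsh camp: 1R 1P; the dry ground: 5R 4P)
19. 1 ranger and 1 poacher → the dry ground.  (the marsh camp: 0R 0P; the dry ground: 6R 5P)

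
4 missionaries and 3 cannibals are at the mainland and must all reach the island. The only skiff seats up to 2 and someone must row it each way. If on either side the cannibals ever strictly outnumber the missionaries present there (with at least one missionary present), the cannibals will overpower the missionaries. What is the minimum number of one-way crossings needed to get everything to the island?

Counting alone: each trip to the island takes at most 2 across and each return brings at least 1 back, so after t trips out (and t−1 returns) at most 2t − (t−1) of the 7 are across; that first reaches 7 at t = 6, so at least 11 crossings are needed.
The plan below uses exactly 11 crossings, so it is optimal:
1. 2 cannibals → the island.  (the mainland: 4M 1C; the island: 0M 2C)
2. 1 cannibal ← the mainland.  (the mainland: 4M 2C; the island: 0M 1C)
3. 2 cannibals → the island.  (the mainland: 4M 0C; the island: 0M 3C)
4. 1 cannibal ← the mainland.  (the mainland: 4M 1C; the island: 0M 2C)
5. 2 missionaries → the island.  (the mainland: 2M 1C; the island: 2M 2C)
6. 1 cannibal ← the mainland.  (the mainland: 2M 2C; the island: 2M 1C)
7. 1 missionary and 1 cannibal → the island.  (the mainland: 1M 1C; the island: 3M 2C)
8. 1 missionary ← the mainland.  (the mainland: 2M 1C; the island: 2M 2C)
9. 1 missionary and 1 cannibal → the island.  (the mainland: 1M 0C; the island: 3M 3C)
10. 1 cannibal ← the mainland.  (the mainland: 1M 1C; the island: 3M 2C)
11. 1 missionary and 1 cannibal → the island.  (the mainland: 0M 0C; the island: 4M 3C)

11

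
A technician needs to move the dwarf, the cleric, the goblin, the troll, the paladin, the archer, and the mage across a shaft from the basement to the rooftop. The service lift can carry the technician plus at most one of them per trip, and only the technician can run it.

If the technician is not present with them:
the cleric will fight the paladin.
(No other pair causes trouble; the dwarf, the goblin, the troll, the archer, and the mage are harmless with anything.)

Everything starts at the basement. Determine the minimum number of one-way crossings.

Counting alone: the technician can take at most 1 across per trip to the rooftop, so moving all 7 needs at least 7 loaded trips out, with a return between consecutive ones — at least 13 crossings.
The plan below uses exactly 13 crossings, so it is optimal:
1. Technician goes to the rooftop with the cleric.
2. Technician goes back to the basement alone.
3. Technician goes to the rooftop with the dwarf.
4. Technician goes back to the basement alone.
5. Technician goes to the rooftop with the goblin.
6. Technician goes back to the basement alone.
7. Technician goes to the rooftop with the troll.
8. Technician goes back to the basement alone.
9. Technician goes to the rooftop with the archer.
10. Technician goes back to the basement alone.
11. Technician goes to the rooftop with the mage.
12. Technician goes back to the basement alone.
13. Technician goes to the rooftop with the paladin.

13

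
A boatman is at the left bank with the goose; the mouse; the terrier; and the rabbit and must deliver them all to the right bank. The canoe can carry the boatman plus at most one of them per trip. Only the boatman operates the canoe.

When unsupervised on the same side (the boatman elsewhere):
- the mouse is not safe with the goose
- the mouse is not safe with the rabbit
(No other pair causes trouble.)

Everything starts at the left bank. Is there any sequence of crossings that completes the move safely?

1. Boatman goes to the right bank with the mouse.
2. Boatman goes back to the left bank alone.
3. Boatman goes to the right bank with the goose.
4. Boatman goes back to the left bank with the mouse.
5. Boatman goes to the right bank with the rabbit.
6. Boatman goes back to the left bank alone.
7. Boatman goes to the right bank with the terrier.
8. Boatman goes back to the left bank alone.
9. Boatman goes to the right bank with the mouse.

Yes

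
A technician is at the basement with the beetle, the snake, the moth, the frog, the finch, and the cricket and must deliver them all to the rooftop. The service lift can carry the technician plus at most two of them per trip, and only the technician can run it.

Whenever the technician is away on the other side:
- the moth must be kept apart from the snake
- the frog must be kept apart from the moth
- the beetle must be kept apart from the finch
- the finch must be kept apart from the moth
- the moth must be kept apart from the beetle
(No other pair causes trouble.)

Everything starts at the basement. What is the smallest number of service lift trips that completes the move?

Counting alone: the technician can take at most 2 across per trip to the rooftop, so moving all 6 needs at least 3 loaded trips out, with a return between consecutive ones — at least 5 crossings.
The safety rule pushes this higher. Following every safe sequence of crossings, the most of the 6 that can be at the rooftop as the service lift arrives there on crossings 5, 7 is 4, 5 respectively — never all 6.
So no plan with fewer than 9 crossings exists, and this one achieves 9:
1. Technician goes to the rooftop with the beetle and the moth.  [the basement: the cricket, the finch, the frog, the snake | the rooftop: the beetle, the moth]
2. Technician goes back to the basement with the beetle.  [the basement: the beetle, the cricket, the finch, the frog, the snake | the rooftop: the moth]
3. Technician goes to the rooftop with the beetle and the snake.  [the basement: the cricket, the finch, the frog | the rooftop: the beetle, the moth, the snake]
4. Technician goes back to the basement with the moth.  [the basement: the cricket, the finch, the frog, the moth | the rooftop: the beetle, the snake]
5. Technician goes to the rooftop with the frog and the moth.  [the basement: the cricket, the finch | the rooftop: the beetle, the frog, the moth, the snake]
6. Technician goes back to the basement with the moth.  [the basement: the cricket, the finch, the moth | the rooftop: the beetle, the frog, the snake]
7. Technician goes to the rooftop with the cricket and the moth.  [the basement: the finch | the rooftop: the beetle, the cricket, the frog, the moth, the snake]
8. Technician goes back to the basement with the moth.  [the basement: the finch, the moth | the rooftop: the beetle, the cricket, the frog, the snake]
9. Technician goes to the rooftop with the finch and the moth.  [the basement: — | the rooftop: the beetle, the cricket, the finch, the frog, the moth, the snake]

9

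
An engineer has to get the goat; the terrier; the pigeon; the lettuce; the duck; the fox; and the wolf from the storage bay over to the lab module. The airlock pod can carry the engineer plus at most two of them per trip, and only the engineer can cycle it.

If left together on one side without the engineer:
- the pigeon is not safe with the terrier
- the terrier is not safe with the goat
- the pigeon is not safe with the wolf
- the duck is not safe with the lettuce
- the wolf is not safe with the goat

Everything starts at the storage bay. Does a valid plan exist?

Whatever the first load, the items left behind include a forbidden pair without the engineer. No opening move is safe, so no plan exists.

No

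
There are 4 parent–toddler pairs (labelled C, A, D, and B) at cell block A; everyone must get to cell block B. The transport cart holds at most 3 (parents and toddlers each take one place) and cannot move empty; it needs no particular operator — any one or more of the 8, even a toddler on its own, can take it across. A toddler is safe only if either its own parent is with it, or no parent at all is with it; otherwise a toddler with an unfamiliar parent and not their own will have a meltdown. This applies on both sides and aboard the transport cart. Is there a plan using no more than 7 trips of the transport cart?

No

Counting alone: each trip to cell block B takes at most 3 across and each return brings at least 1 back, so after t trips out (and t−1 returns) at most 3t − (t−1) of the 8 are across; that first reaches 8 at t = 4, so at least 7 crossings are needed.
The safety rule pushes this higher. Following every safe sequence of crossings, the most of the 8 that can be at cell block B as the transport cart arrives there on crossing 7 is 7 — never all 8.
So the move cannot be finished within 7 crossings. (The shortest complete plan takes 9:)
1. parent C and toddler C cross → cell block B.
2. parent C crosses ← cell block A.
3. parent A, parent C, and toddler A cross → cell block B.
4. parent C and toddler C cross ← cell block A.
5. parent B, parent C, and parent D cross → cell block B.
6. toddler A crosses ← cell block A.
7. toddler A and toddler C cross → cell block B.
8. toddler C crosses ← cell block A.
9. toddler B, toddler C, and toddler D cross → cell block B.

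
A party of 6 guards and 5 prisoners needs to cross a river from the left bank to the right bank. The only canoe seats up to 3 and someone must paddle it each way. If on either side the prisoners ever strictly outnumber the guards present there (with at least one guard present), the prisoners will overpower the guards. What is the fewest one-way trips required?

9

Counting alone: each trip to the right bank takes at most 3 across and each return brings at least 1 back, so after t trips out (and t−1 returns) at most 3t − (t−1) of the 11 are across; that first reaches 11 at t = 5, so at least 9 crossings are needed.
The plan below uses exactly 9 crossings, so it is optimal:
1. 3 prisoners → the right bank.  (the left bank: 6G 2P; the right bank: 0G 3P)
2. 1 prisoner ← the left bank.  (the left bank: 6G 3P; the right bank: 0G 2P)
3. 3 guards → the right bank.  (the left bank: 3G 3P; the right bank: 3G 2P)
4. 1 guard ← the left bank.  (the left bank: 4G 3P; the right bank: 2G 2P)
5. 2 guards and 1 prisoner → the right bank.  (the left bank: 2G 2P; the right bank: 4G 3P)
6. 1 guard ← the left bank.  (the left bank: 3G 2P; the right bank: 3G 3P)
7. 2 guards and 1 prisoner → the right bank.  (the left bank: 1G 1P; the right bank: 5G 4P)
8. 1 guard ← the left bank.  (the left bank: 2G 1P; the right bank: 4G 4P)
9. 2 guards and 1 prisoner → the right bank.  (the left bank: 0G 0P; the right bank: 6G 5P)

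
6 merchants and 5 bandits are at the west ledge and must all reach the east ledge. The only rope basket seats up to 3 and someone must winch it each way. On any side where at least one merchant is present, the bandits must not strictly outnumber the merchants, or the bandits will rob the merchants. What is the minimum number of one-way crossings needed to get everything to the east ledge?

Counting alone: each trip to the east ledge takes at most 3 across and each return brings at least 1 back, so after t trips out (and t−1 returns) at most 3t − (t−1) of the 11 are across; that first reaches 11 at t = 5, so at least 9 crossings are needed.
The plan below uses exactly 9 crossings, so it is optimal:
1. 3 bandits → the east ledge.  (the west ledge: 6M 2B; the east ledge: 0M 3B)
2. 1 bandit ← the west ledge.  (the west ledge: 6M 3B; the east ledge: 0M 2B)
3. 3 merchants → the east ledge.  (the west ledge: 3M 3B; the east ledge: 3M 2B)
4. 1 merchant ← the west ledge.  (the west ledge: 4M 3B; the east ledge: 2M 2B)
5. 2 merchants and 1 bandit → the east ledge.  (the west ledge: 2M 2B; the east ledge: 4M 3B)
6. 1 merchant ← the west ledge.  (the west ledge: 3M 2B; the east ledge: 3M 3B)
7. 2 merchants and 1 bandit → the east ledge.  (the west ledge: 1M 1B; the east ledge: 5M 4B)
8. 1 merchant ← the west ledge.  (the west ledge: 2M 1B; the east ledge: 4M 4B)
9. 2 merchants and 1 bandit → the east ledge.  (the west ledge: 0M 0B; the east ledge: 6M 5B)

9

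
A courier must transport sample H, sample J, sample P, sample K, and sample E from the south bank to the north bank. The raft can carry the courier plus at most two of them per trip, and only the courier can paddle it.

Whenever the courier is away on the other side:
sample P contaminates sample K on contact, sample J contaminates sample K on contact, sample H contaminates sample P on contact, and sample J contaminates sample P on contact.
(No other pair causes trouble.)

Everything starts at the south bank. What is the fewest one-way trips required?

7

Counting alone: the courier can take at most 2 across per trip to the north bank, so moving all 5 needs at least 3 loaded trips out, with a return between consecutive ones — at least 5 crossings.
The safety rule pushes this higher. Following every safe sequence of crossings, the most of the 5 that can be at the north bank as the raft arrives there on crossing 5 is 4 — never all 5.
So no plan with fewer than 7 crossings exists, and this one achieves 7:
1. Courier goes to the north bank with sample J and sample P.
2. Courier goes back to the south bank with sample J.
3. Courier goes to the north bank with sample H and sample J.
4. Courier goes back to the south bank with sample P.
5. Courier goes to the north bank with sample E and sample P.
6. Courier goes back to the south bank with sample P.
7. Courier goes to the north bank with sample K and sample P.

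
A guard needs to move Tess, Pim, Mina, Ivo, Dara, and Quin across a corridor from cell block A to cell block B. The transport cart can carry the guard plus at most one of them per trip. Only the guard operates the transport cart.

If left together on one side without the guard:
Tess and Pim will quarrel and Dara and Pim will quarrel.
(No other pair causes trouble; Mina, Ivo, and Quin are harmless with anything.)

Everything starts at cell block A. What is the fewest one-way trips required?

Counting alone: the guard can take at most 1 across per trip to cell block B, so moving all 6 needs at least 6 loaded trips out, with a return between consecutive ones — at least 11 crossings.
The safety rule pushes this higher. Following every safe sequence of crossings, the most of the 6 that can be at cell block B as the transport cart arrives there on crossing 11 is 5 — never all 6.
So no plan with fewer than 13 crossings exists, and this one achieves 13:
1. Guard goes to cell block B with Pim.  [cell block A: Dara, Ivo, Mina, Quin, Tess | cell block B: Pim]
2. Guard goes back to cell block A alone.  [cell block A: Dara, Ivo, Mina, Quin, Tess | cell block B: Pim]
3. Guard goes to cell block B with Tess.  [cell block A: Dara, Ivo, Mina, Quin | cell block B: Pim, Tess]
4. Guard goes back to cell block A with Pim.  [cell block A: Dara, Ivo, Mina, Pim, Quin | cell block B: Tess]
5. Guard goes to cell block B with Dara.  [cell block A: Ivo, Mina, Pim, Quin | cell block B: Dara, Tess]
6. Guard goes back to cell block A alone.  [cell block A: Ivo, Mina, Pim, Quin | cell block B: Dara, Tess]
7. Guard goes to cell block B with Mina.  [cell block A: Ivo, Pim, Quin | cell block B: Dara, Mina, Tess]
8. Guard goes back to cell block A alone.  [cell block A: Ivo, Pim, Quin | cell block B: Dara, Mina, Tess]
9. Guard goes to cell block B with Ivo.  [cell block A: Pim, Quin | cell block B: Dara, Ivo, Mina, Tess]
10. Guard goes back to cell block A alone.  [cell block A: Pim, Quin | cell block B: Dara, Ivo, Mina, Tess]
11. Guard goes to cell block B with Quin.  [cell block A: Pim | cell block B: Dara, Ivo, Mina, Quin, Tess]
12. Guard goes back to cell block A alone.  [cell block A: Pim | cell block B: Dara, Ivo, Mina, Quin, Tess]
13. Guard goes to cell block B with Pim.  [cell block A: — | cell block B: Dara, Ivo, Mina, Pim, Quin, Tess]

13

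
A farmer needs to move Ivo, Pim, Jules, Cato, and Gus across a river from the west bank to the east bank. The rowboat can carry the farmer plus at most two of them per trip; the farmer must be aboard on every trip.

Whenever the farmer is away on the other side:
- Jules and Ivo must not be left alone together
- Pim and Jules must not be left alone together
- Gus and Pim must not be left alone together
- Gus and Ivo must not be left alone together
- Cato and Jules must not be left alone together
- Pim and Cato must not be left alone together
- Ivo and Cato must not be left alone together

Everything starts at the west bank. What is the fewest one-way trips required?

impossible

Whatever the first load, the items left behind include a forbidden pair without the farmer. No opening move is safe, so no plan exists.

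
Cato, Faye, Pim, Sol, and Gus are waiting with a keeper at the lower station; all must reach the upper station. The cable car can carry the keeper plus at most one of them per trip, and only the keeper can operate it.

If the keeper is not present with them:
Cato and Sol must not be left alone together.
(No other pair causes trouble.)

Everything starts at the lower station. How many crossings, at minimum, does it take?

9

Counting alone: the keeper can take at most 1 across per trip to the upper station, so moving all 5 needs at least 5 loaded trips out, with a return between consecutive ones — at least 9 crossings.
The plan below uses exactly 9 crossings, so it is optimal:
1. Keeper goes to the upper station with Cato.  [the lower station: Faye, Gus, Pim, Sol | the upper station: Cato]
2. Keeper goes back to the lower station alone.  [the lower station: Faye, Gus, Pim, Sol | the upper station: Cato]
3. Keeper goes to the upper station with Faye.  [the lower station: Gus, Pim, Sol | the upper station: Cato, Faye]
4. Keeper goes back to the lower station alone.  [the lower station: Gus, Pim, Sol | the upper station: Cato, Faye]
5. Keeper goes to the upper station with Pim.  [the lower station: Gus, Sol | the upper station: Cato, Faye, Pim]
6. Keeper goes back to the lower station alone.  [the lower station: Gus, Sol | the upper station: Cato, Faye, Pim]
7. Keeper goes to the upper station with Gus.  [the lower station: Sol | the upper station: Cato, Faye, Gus, Pim]
8. Keeper goes back to the lower station alone.  [the lower station: Sol | the upper station: Cato, Faye, Gus, Pim]
9. Keeper goes to the upper station with Sol.  [the lower station: — | the upper station: Cato, Faye, Gus, Pim, Sol]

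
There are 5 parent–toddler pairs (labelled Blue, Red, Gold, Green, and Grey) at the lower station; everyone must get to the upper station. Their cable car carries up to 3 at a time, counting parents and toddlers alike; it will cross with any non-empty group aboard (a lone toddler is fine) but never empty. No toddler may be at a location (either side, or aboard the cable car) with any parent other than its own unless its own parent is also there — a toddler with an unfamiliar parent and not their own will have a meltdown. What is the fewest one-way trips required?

11

Counting alone: each trip to the upper station takes at most 3 across and each return brings at least 1 back, so after t trips out (and t−1 returns) at most 3t − (t−1) of the 10 are across; that first reaches 10 at t = 5, so at least 9 crossings are needed.
The safety rule pushes this higher. Following every safe sequence of crossings, the most of the 10 that can be at the upper station as the cable car arrives there on crossing 9 is 9 — never all 10.
So no plan with fewer than 11 crossings exists, and this one achieves 11:
1. parent Blue and toddler Blue cross → the upper station.
2. parent Blue crosses ← the lower station.
3. toddler Gold, toddler Green, and toddler Red cross → the upper station.
4. toddler Blue crosses ← the lower station.
5. parent Gold, parent Green, and parent Red cross → the upper station.
6. parent Red and toddler Red cross ← the lower station.
7. parent Blue, parent Grey, and parent Red cross → the upper station.
8. toddler Gold crosses ← the lower station.
9. toddler Blue and toddler Red cross → the upper station.
10. toddler Blue crosses ← the lower station.
11. toddler Blue, toddler Gold, and toddler Grey cross → the upper station.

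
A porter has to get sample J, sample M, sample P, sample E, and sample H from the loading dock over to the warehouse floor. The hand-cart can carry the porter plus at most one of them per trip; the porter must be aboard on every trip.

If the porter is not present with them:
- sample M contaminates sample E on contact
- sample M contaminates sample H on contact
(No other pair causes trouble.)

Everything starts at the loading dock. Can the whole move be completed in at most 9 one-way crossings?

No

Counting alone: the porter can take at most 1 across per trip to the warehouse floor, so moving all 5 needs at least 5 loaded trips out, with a return between consecutive ones — at least 9 crossings.
The safety rule pushes this higher. Following every safe sequence of crossings, the most of the 5 that can be at the warehouse floor as the hand-cart arrives there on crossing 9 is 4 — never all 5.
So the move cannot be finished within 9 crossings. (The shortest complete plan takes 11:)
1. Porter goes to the warehouse floor with sample M.
2. Porter goes back to the loading dock alone.
3. Porter goes to the warehouse floor with sample J.
4. Porter goes back to the loading dock alone.
5. Porter goes to the warehouse floor with sample P.
6. Porter goes back to the loading dock alone.
7. Porter goes to the warehouse floor with sample E.
8. Porter goes back to the loading dock with sample M.
9. Porter goes to the warehouse floor with sample H.
10. Porter goes back to the loading dock alone.
11. Porter goes to the warehouse floor with sample M.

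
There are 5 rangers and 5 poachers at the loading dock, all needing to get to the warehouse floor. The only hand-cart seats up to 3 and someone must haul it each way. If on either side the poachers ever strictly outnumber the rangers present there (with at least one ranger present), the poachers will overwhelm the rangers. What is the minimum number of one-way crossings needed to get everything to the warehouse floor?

Counting alone: each trip to the warehouse floor takes at most 3 across and each return brings at least 1 back, so after t trips out (and t−1 returns) at most 3t − (t−1) of the 10 are across; that first reaches 10 at t = 5, so at least 9 crossings are needed.
The safety rule pushes this higher. Following every safe sequence of crossings, the most of the 10 that can be at the warehouse floor as the hand-cart arrives there on crossing 9 is 9 — never all 10.
So no plan with fewer than 11 crossings exists, and this one achieves 11:
1. 2 poachers → the warehouse floor.  (the loading dock: 5R 3P; the warehouse floor: 0R 2P)
2. 1 poacher ← the loading dock.  (the loading dock: 5R 4P; the warehouse floor: 0R 1P)
3. 3 poachers → the warehouse floor.  (the loading dock: 5R 1P; the warehouse floor: 0R 4P)
4. 1 poacher ← the loading dock.  (the loading dock: 5R 2P; the warehouse floor: 0R 3P)
5. 3 rangers → the warehouse floor.  (the loading dock: 2R 2P; the warehouse floor: 3R 3P)
6. 1 ranger and 1 poacher ← the loading dock.  (the loading dock: 3R 3P; the warehouse floor: 2R 2P)
7. 3 rangers → the warehouse floor.  (the loading dock: 0R 3P; the warehouse floor: 5R 2P)
8. 1 poacher ← the loading dock.  (the loading dock: 0R 4P; the warehouse floor: 5R 1P)
9. 2 poachers → the warehouse floor.  (the loading dock: 0R 2P; the warehouse floor: 5R 3P)
10. 1 poacher ← the loading dock.  (the loading dock: 0R 3P; the warehouse floor: 5R 2P)
11. 3 poachers → the warehouse floor.  (the loading dock: 0R 0P; the warehouse floor: 5R 5P)

11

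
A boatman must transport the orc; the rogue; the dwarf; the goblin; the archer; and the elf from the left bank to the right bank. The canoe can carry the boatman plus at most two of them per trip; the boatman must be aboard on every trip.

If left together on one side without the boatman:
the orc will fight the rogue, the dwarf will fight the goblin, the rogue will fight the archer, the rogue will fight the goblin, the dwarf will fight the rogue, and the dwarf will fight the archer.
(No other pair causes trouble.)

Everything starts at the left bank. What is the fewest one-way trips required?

Counting alone: the boatman can take at most 2 across per trip to the right bank, so moving all 6 needs at least 3 loaded trips out, with a return between consecutive ones — at least 5 crossings.
The safety rule pushes this higher. Following every safe sequence of crossings, the most of the 6 that can be at the right bank as the canoe arrives there on crossings 5, 7 is 4, 5 respectively — never all 6.
So no plan with fewer than 9 crossings exists, and this one achieves 9:
1. Boatman goes to the right bank with the dwarf and the rogue.  [the left bank: the archer, the elf, the goblin, the orc | the right bank: the dwarf, the rogue]
2. Boatman goes back to the left bank with the rogue.  [the left bank: the archer, the elf, the goblin, the orc, the rogue | the right bank: the dwarf]
3. Boatman goes to the right bank with the orc and the rogue.  [the left bank: the archer, the elf, the goblin | the right bank: the dwarf, the orc, the rogue]
4. Boatman goes back to the left bank with the rogue.  [the left bank: the archer, the elf, the goblin, the rogue | the right bank: the dwarf, the orc]
5. Boatman goes to the right bank with the elf and the rogue.  [the left bank: the archer, the goblin | the right bank: the dwarf, the elf, the orc, the rogue]
6. Boatman goes back to the left bank with the rogue.  [the left bank: the archer, the goblin, the rogue | the right bank: the dwarf, the elf, the orc]
7. Boatman goes to the right bank with the archer and the goblin.  [the left bank: the rogue | the right bank: the archer, the dwarf, the elf, the goblin, the orc]
8. Boatman goes back to the left bank with the dwarf.  [the left bank: the dwarf, the rogue | the right bank: the archer, the elf, the goblin, the orc]
9. Boatman goes to the right bank with the dwarf and the rogue.  [the left bank: — | the right bank: the archer, the dwarf, the elf, the goblin, the orc, the rogue]

9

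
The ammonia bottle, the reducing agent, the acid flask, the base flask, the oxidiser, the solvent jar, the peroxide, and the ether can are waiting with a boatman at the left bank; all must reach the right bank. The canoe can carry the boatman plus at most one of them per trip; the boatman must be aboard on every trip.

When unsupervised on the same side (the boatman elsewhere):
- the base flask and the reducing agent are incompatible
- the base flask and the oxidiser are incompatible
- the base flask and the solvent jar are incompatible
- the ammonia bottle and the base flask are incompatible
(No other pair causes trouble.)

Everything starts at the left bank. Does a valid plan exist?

Following every safe sequence of crossings from the start, the most of the 8 that can be at the right bank as the canoe arrives there on crossings 1, 3, 5, 7, 9 is 1, 2, 3, 4, 5 respectively; the best ever achieved is 5 of 8.
From crossing 11 on, no configuration arises that was not already reachable earlier: only 88 distinct safe configurations (who is on which side, and where the canoe is) can ever be reached, none of them has everyone across, and every continuation just revisits them. So no valid plan exists.

No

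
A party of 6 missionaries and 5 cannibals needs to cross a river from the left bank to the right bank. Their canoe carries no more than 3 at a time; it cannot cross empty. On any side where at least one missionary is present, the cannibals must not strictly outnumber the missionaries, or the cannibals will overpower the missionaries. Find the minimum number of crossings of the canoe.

Counting alone: each trip to the right bank takes at most 3 across and each return brings at least 1 back, so after t trips out (and t−1 returns) at most 3t − (t−1) of the 11 are across; that first reaches 11 at t = 5, so at least 9 crossings are needed.
The plan below uses exactly 9 crossings, so it is optimal:
1. 3 cannibals → the right bank.  (the left bank: 6M 2C; the right bank: 0M 3C)
2. 1 cannibal ← the left bank.  (the left bank: 6M 3C; the right bank: 0M 2C)
3. 3 missionaries → the right bank.  (the left bank: 3M 3C; the right bank: 3M 2C)
4. 1 missionary ← the left bank.  (the left bank: 4M 3C; the right bank: 2M 2C)
5. 2 missionaries and 1 cannibal → the right bank.  (the left bank: 2M 2C; the right bank: 4M 3C)
6. 1 missionary ← the left bank.  (the left bank: 3M 2C; the right bank: 3M 3C)
7. 2 missionaries and 1 cannibal → the right bank.  (the left bank: 1M 1C; the right bank: 5M 4C)
8. 1 missionary ← the left bank.  (the left bank: 2M 1C; the right bank: 4M 4C)
9. 2 missionaries and 1 cannibal → the right bank.  (the left bank: 0M 0C; the right bank: 6M 5C)

9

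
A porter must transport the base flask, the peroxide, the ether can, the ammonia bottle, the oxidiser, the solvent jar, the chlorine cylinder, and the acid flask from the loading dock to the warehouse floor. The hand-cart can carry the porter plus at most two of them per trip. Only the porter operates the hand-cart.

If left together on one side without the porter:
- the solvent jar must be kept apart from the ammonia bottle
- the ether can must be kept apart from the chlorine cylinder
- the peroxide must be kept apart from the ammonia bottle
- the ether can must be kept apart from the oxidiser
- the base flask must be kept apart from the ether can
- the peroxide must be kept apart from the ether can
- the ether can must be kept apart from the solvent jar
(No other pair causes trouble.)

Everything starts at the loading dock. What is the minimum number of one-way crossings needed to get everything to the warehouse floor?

11

Counting alone: the porter can take at most 2 across per trip to the warehouse floor, so moving all 8 needs at least 4 loaded trips out, with a return between consecutive ones — at least 7 crossings.
The safety rule pushes this higher. Following every safe sequence of crossings, the most of the 8 that can be at the warehouse floor as the hand-cart arrives there on crossings 7, 9 is 6, 7 respectively — never all 8.
So no plan with fewer than 11 crossings exists, and this one achieves 11:
1. Porter goes to the warehouse floor with the ammonia bottle and the ether can.  [the loading dock: the acid flask, the base flask, the chlorine cylinder, the oxidiser, the peroxide, the solvent jar | the warehouse floor: the ammonia bottle, the ether can]
2. Porter goes back to the loading dock alone.  [the loading dock: the acid flask, the base flask, the chlorine cylinder, the oxidiser, the peroxide, the solvent jar | the warehouse floor: the ammonia bottle, the ether can]
3. Porter goes to the warehouse floor with the acid flask.  [the loading dock: the base flask, the chlorine cylinder, the oxidiser, the peroxide, the solvent jar | the warehouse floor: the acid flask, the ammonia bottle, the ether can]
4. Porter goes back to the loading dock alone.  [the loading dock: the base flask, the chlorine cylinder, the oxidiser, the peroxide, the solvent jar | the warehouse floor: the acid flask, the ammonia bottle, the ether can]
5. Porter goes to the warehouse floor with the base flask and the peroxide.  [the loading dock: the chlorine cylinder, the oxidiser, the solvent jar | the warehouse floor: the acid flask, the ammonia bottle, the base flask, the ether can, the peroxide]
6. Porter goes back to the loading dock with the ammonia bottle and the ether can.  [the loading dock: the ammonia bottle, the chlorine cylinder, the ether can, the oxidiser, the solvent jar | the warehouse floor: the acid flask, the base flask, the peroxide]
7. Porter goes to the warehouse floor with the ether can and the solvent jar.  [the loading dock: the ammonia bottle, the chlorine cylinder, the oxidiser | the warehouse floor: the acid flask, the base flask, the ether can, the peroxide, the solvent jar]
8. Porter goes back to the loading dock with the ether can.  [the loading dock: the ammonia bottle, the chlorine cylinder, the ether can, the oxidiser | the warehouse floor: the acid flask, the base flask, the peroxide, the solvent jar]
9. Porter goes to the warehouse floor with the chlorine cylinder and the oxidiser.  [the loading dock: the ammonia bottle, the ether can | the warehouse floor: the acid flask, the base flask, the chlorine cylinder, the oxidiser, the peroxide, the solvent jar]
10. Porter goes back to the loading dock alone.  [the loading dock: the ammonia bottle, the ether can | the warehouse floor: the acid flask, the base flask, the chlorine cylinder, the oxidiser, the peroxide, the solvent jar]
11. Porter goes to the warehouse floor with the ammonia bottle and the ether can.  [the loading dock: — | the warehouse floor: the acid flask, the ammonia bottle, the base flask, the chlorine cylinder, the ether can, the oxidiser, the peroxide, the solvent jar]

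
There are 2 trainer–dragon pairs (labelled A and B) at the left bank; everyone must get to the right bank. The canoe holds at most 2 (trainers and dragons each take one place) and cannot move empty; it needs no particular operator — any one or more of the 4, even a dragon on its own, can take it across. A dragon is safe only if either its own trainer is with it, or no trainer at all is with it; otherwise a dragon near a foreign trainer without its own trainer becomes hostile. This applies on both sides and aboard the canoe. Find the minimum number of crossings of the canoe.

5

Counting alone: each trip to the right bank takes at most 2 across and each return brings at least 1 back, so after t trips out (and t−1 returns) at most 2t − (t−1) of the 4 are across; that first reaches 4 at t = 3, so at least 5 crossings are needed.
The plan below uses exactly 5 crossings, so it is optimal:
1. dragon A and trainer A cross → the right bank.
2. trainer A crosses ← the left bank.
3. trainer A and trainer B cross → the right bank.
4. trainer B crosses ← the left bank.
5. dragon B and trainer B cross → the right bank.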